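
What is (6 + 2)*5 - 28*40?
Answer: -1080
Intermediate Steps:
(6 + 2)*5 - 28*40 = 8*5 - 1120 = 40 - 1120 = -1080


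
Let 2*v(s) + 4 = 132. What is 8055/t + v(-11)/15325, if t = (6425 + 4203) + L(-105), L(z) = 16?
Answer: 41374697/54373100 ≈ 0.76094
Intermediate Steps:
v(s) = 64 (v(s) = -2 + (1/2)*132 = -2 + 66 = 64)
t = 10644 (t = (6425 + 4203) + 16 = 10628 + 16 = 10644)
8055/t + v(-11)/15325 = 8055/10644 + 64/15325 = 8055*(1/10644) + 64*(1/15325) = 2685/3548 + 64/15325 = 41374697/54373100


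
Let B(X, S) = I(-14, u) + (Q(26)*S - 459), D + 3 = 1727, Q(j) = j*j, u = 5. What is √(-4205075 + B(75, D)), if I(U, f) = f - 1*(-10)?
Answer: I*√3040095 ≈ 1743.6*I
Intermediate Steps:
Q(j) = j²
I(U, f) = 10 + f (I(U, f) = f + 10 = 10 + f)
D = 1724 (D = -3 + 1727 = 1724)
B(X, S) = -444 + 676*S (B(X, S) = (10 + 5) + (26²*S - 459) = 15 + (676*S - 459) = 15 + (-459 + 676*S) = -444 + 676*S)
√(-4205075 + B(75, D)) = √(-4205075 + (-444 + 676*1724)) = √(-4205075 + (-444 + 1165424)) = √(-4205075 + 1164980) = √(-3040095) = I*√3040095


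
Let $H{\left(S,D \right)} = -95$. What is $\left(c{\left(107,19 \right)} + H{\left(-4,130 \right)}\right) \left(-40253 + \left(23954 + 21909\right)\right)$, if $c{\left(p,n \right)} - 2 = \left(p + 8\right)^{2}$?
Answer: $73670520$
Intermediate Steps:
$c{\left(p,n \right)} = 2 + \left(8 + p\right)^{2}$ ($c{\left(p,n \right)} = 2 + \left(p + 8\right)^{2} = 2 + \left(8 + p\right)^{2}$)
$\left(c{\left(107,19 \right)} + H{\left(-4,130 \right)}\right) \left(-40253 + \left(23954 + 21909\right)\right) = \left(\left(2 + \left(8 + 107\right)^{2}\right) - 95\right) \left(-40253 + \left(23954 + 21909\right)\right) = \left(\left(2 + 115^{2}\right) - 95\right) \left(-40253 + 45863\right) = \left(\left(2 + 13225\right) - 95\right) 5610 = \left(13227 - 95\right) 5610 = 13132 \cdot 5610 = 73670520$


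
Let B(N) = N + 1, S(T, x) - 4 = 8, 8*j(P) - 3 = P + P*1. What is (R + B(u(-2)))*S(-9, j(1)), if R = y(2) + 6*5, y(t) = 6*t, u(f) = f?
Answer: 492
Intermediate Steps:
j(P) = 3/8 + P/4 (j(P) = 3/8 + (P + P*1)/8 = 3/8 + (P + P)/8 = 3/8 + (2*P)/8 = 3/8 + P/4)
S(T, x) = 12 (S(T, x) = 4 + 8 = 12)
B(N) = 1 + N
R = 42 (R = 6*2 + 6*5 = 12 + 30 = 42)
(R + B(u(-2)))*S(-9, j(1)) = (42 + (1 - 2))*12 = (42 - 1)*12 = 41*12 = 492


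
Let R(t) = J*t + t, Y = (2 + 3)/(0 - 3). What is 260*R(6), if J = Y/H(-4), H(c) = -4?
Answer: 2210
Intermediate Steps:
Y = -5/3 (Y = 5/(-3) = 5*(-⅓) = -5/3 ≈ -1.6667)
J = 5/12 (J = -5/3/(-4) = -5/3*(-¼) = 5/12 ≈ 0.41667)
R(t) = 17*t/12 (R(t) = 5*t/12 + t = 17*t/12)
260*R(6) = 260*((17/12)*6) = 260*(17/2) = 2210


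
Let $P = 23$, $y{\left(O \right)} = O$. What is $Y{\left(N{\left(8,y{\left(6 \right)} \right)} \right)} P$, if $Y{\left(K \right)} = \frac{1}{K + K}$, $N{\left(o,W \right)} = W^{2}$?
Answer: $\frac{23}{72} \approx 0.31944$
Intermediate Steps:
$Y{\left(K \right)} = \frac{1}{2 K}$
$Y{\left(N{\left(8,y{\left(6 \right)} \right)} \right)} P = \frac{1}{2 \cdot 6^{2}} \cdot 23 = \frac{1}{2 \cdot 36} \cdot 23 = \frac{1}{2} \cdot \frac{1}{36} \cdot 23 = \frac{1}{72} \cdot 23 = \frac{23}{72}$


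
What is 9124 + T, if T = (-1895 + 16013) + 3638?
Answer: 26880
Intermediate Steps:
T = 17756 (T = 14118 + 3638 = 17756)
9124 + T = 9124 + 17756 = 26880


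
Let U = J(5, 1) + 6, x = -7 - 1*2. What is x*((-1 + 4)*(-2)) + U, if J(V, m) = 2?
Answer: 62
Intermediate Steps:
x = -9 (x = -7 - 2 = -9)
U = 8 (U = 2 + 6 = 8)
x*((-1 + 4)*(-2)) + U = -9*(-1 + 4)*(-2) + 8 = -27*(-2) + 8 = -9*(-6) + 8 = 54 + 8 = 62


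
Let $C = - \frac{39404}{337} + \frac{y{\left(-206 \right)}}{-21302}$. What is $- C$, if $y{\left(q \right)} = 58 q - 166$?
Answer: $\frac{417650795}{3589387} \approx 116.36$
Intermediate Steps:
$y{\left(q \right)} = -166 + 58 q$
$C = - \frac{417650795}{3589387}$ ($C = - \frac{39404}{337} + \frac{-166 + 58 \left(-206\right)}{-21302} = \left(-39404\right) \frac{1}{337} + \left(-166 - 11948\right) \left(- \frac{1}{21302}\right) = - \frac{39404}{337} - - \frac{6057}{10651} = - \frac{39404}{337} + \frac{6057}{10651} = - \frac{417650795}{3589387} \approx -116.36$)
$- C = \left(-1\right) \left(- \frac{417650795}{3589387}\right) = \frac{417650795}{3589387}$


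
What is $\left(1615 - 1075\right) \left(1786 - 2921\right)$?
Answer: $-612900$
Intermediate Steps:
$\left(1615 - 1075\right) \left(1786 - 2921\right) = 540 \left(-1135\right) = -612900$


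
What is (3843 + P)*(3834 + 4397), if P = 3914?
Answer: 63847867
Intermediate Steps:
(3843 + P)*(3834 + 4397) = (3843 + 3914)*(3834 + 4397) = 7757*8231 = 63847867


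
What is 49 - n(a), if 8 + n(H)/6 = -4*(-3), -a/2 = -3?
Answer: 25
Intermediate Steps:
a = 6 (a = -2*(-3) = 6)
n(H) = 24 (n(H) = -48 + 6*(-4*(-3)) = -48 + 6*12 = -48 + 72 = 24)
49 - n(a) = 49 - 1*24 = 49 - 24 = 25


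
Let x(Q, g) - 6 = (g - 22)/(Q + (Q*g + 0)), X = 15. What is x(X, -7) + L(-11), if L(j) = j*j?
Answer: 11459/90 ≈ 127.32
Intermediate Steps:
L(j) = j**2
x(Q, g) = 6 + (-22 + g)/(Q + Q*g) (x(Q, g) = 6 + (g - 22)/(Q + (Q*g + 0)) = 6 + (-22 + g)/(Q + Q*g))
x(X, -7) + L(-11) = (-22 - 7 + 6*15 + 6*15*(-7))/(15*(1 - 7)) + (-11)**2 = (1/15)*(-22 - 7 + 90 - 630)/(-6) + 121 = (1/15)*(-1/6)*(-569) + 121 = 569/90 + 121 = 11459/90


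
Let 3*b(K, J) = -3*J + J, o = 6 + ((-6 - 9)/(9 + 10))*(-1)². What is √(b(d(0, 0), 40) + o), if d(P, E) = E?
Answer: I*√69711/57 ≈ 4.6321*I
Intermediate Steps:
o = 99/19 (o = 6 - 15/19*1 = 6 - 15/19 = 99/19 ≈ 5.2105)
b(K, J) = -2*J/3 (b(K, J) = (-3*J + J)/3 = (-2*J)/3 = -2*J/3)
√(b(d(0, 0), 40) + o) = √(-⅔*40 + 99/19) = √(-80/3 + 99/19) = √(-1223/57) = I*√69711/57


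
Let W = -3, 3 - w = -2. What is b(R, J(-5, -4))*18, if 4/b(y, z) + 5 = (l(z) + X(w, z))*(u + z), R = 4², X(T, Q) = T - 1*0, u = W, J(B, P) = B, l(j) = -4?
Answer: -72/13 ≈ -5.5385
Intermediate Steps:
w = 5 (w = 3 - 1*(-2) = 3 + 2 = 5)
u = -3
X(T, Q) = T (X(T, Q) = T + 0 = T)
R = 16
b(y, z) = 4/(-8 + z) (b(y, z) = 4/(-5 + (-4 + 5)*(-3 + z)) = 4/(-5 + 1*(-3 + z)) = 4/(-5 + (-3 + z)) = 4/(-8 + z))
b(R, J(-5, -4))*18 = (4/(-8 - 5))*18 = (4/(-13))*18 = (4*(-1/13))*18 = -4/13*18 = -72/13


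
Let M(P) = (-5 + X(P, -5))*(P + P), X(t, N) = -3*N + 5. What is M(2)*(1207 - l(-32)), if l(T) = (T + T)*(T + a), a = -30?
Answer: -165660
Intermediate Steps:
l(T) = 2*T*(-30 + T) (l(T) = (T + T)*(T - 30) = (2*T)*(-30 + T) = 2*T*(-30 + T))
X(t, N) = 5 - 3*N
M(P) = 30*P (M(P) = (-5 + (5 - 3*(-5)))*(P + P) = (-5 + (5 + 15))*(2*P) = (-5 + 20)*(2*P) = 15*(2*P) = 30*P)
M(2)*(1207 - l(-32)) = (30*2)*(1207 - 2*(-32)*(-30 - 32)) = 60*(1207 - 2*(-32)*(-62)) = 60*(1207 - 1*3968) = 60*(1207 - 3968) = 60*(-2761) = -165660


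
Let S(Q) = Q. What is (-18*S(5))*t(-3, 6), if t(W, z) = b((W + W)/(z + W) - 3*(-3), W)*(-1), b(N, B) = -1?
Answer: -90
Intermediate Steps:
t(W, z) = 1 (t(W, z) = -1*(-1) = 1)
(-18*S(5))*t(-3, 6) = -18*5*1 = -90*1 = -90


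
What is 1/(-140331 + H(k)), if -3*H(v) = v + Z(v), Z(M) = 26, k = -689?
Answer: -1/140110 ≈ -7.1372e-6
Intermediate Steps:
H(v) = -26/3 - v/3 (H(v) = -(v + 26)/3 = -(26 + v)/3 = -26/3 - v/3)
1/(-140331 + H(k)) = 1/(-140331 + (-26/3 - ⅓*(-689))) = 1/(-140331 + (-26/3 + 689/3)) = 1/(-140331 + 221) = 1/(-140110) = -1/140110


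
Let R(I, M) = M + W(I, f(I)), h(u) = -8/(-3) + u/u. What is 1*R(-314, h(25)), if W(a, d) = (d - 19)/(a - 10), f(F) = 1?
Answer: 67/18 ≈ 3.7222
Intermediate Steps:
h(u) = 11/3 (h(u) = -8*(-⅓) + 1 = 8/3 + 1 = 11/3)
W(a, d) = (-19 + d)/(-10 + a)
R(I, M) = M - 18/(-10 + I) (R(I, M) = M + (-19 + 1)/(-10 + I) = M - 18/(-10 + I))
1*R(-314, h(25)) = 1*((-18 + 11*(-10 - 314)/3)/(-10 - 314)) = 1*((-18 + (11/3)*(-324))/(-324)) = 1*(-(-18 - 1188)/324) = 1*(-1/324*(-1206)) = 1*(67/18) = 67/18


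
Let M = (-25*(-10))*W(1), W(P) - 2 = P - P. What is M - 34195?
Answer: -33695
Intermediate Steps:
W(P) = 2 (W(P) = 2 + (P - P) = 2 + 0 = 2)
M = 500 (M = -25*(-10)*2 = 250*2 = 500)
M - 34195 = 500 - 34195 = -33695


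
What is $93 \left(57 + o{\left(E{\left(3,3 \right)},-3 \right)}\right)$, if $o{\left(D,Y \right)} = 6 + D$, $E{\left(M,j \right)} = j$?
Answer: $6138$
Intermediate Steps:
$93 \left(57 + o{\left(E{\left(3,3 \right)},-3 \right)}\right) = 93 \left(57 + \left(6 + 3\right)\right) = 93 \left(57 + 9\right) = 93 \cdot 66 = 6138$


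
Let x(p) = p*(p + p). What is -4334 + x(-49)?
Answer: 468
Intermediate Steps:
x(p) = 2*p² (x(p) = p*(2*p) = 2*p²)
-4334 + x(-49) = -4334 + 2*(-49)² = -4334 + 2*2401 = -4334 + 4802 = 468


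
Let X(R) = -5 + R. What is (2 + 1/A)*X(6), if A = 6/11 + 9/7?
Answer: 359/141 ≈ 2.5461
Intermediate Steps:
A = 141/77 (A = 6*(1/11) + 9*(⅐) = 6/11 + 9/7 = 141/77 ≈ 1.8312)
(2 + 1/A)*X(6) = (2 + 1/(141/77))*(-5 + 6) = (2 + 77/141)*1 = (359/141)*1 = 359/141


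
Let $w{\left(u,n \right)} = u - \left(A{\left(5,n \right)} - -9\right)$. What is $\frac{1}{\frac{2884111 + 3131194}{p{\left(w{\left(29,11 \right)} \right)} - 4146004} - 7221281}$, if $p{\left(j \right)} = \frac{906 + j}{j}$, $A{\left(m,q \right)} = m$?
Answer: $- \frac{20729713}{149695112698878} \approx -1.3848 \cdot 10^{-7}$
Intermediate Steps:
$w{\left(u,n \right)} = -14 + u$ ($w{\left(u,n \right)} = u - \left(5 - -9\right) = u - \left(5 + 9\right) = u - 14 = -14 + u$)
$p{\left(j \right)} = \frac{906 + j}{j}$
$\frac{1}{\frac{2884111 + 3131194}{p{\left(w{\left(29,11 \right)} \right)} - 4146004} - 7221281} = \frac{1}{\frac{2884111 + 3131194}{\frac{906 + \left(-14 + 29\right)}{-14 + 29} - 4146004} - 7221281} = \frac{1}{\frac{6015305}{\frac{906 + 15}{15} - 4146004} - 7221281} = \frac{1}{\frac{6015305}{\frac{1}{15} \cdot 921 - 4146004} - 7221281} = \frac{1}{\frac{6015305}{\frac{307}{5} - 4146004} - 7221281} = \frac{1}{\frac{6015305}{- \frac{20729713}{5}} - 7221281} = \frac{1}{6015305 \left(- \frac{5}{20729713}\right) - 7221281} = \frac{1}{- \frac{30076525}{20729713} - 7221281} = \frac{1}{- \frac{149695112698878}{20729713}} = - \frac{20729713}{149695112698878}$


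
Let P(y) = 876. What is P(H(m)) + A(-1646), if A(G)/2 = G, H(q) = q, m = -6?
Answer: -2416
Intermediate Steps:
A(G) = 2*G
P(H(m)) + A(-1646) = 876 + 2*(-1646) = 876 - 3292 = -2416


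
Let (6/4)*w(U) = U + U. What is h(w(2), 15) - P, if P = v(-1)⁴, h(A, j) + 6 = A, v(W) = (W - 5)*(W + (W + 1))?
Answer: -3898/3 ≈ -1299.3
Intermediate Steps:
v(W) = (1 + 2*W)*(-5 + W) (v(W) = (-5 + W)*(W + (1 + W)) = (-5 + W)*(1 + 2*W) = (1 + 2*W)*(-5 + W))
w(U) = 4*U/3 (w(U) = 2*(U + U)/3 = 2*(2*U)/3 = 4*U/3)
h(A, j) = -6 + A
P = 1296 (P = (-5 - 9*(-1) + 2*(-1)²)⁴ = (-5 + 9 + 2*1)⁴ = (-5 + 9 + 2)⁴ = 6⁴ = 1296)
h(w(2), 15) - P = (-6 + (4/3)*2) - 1*1296 = (-6 + 8/3) - 1296 = -10/3 - 1296 = -3898/3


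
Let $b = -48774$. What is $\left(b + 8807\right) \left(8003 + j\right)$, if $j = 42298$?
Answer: $-2010380067$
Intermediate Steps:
$\left(b + 8807\right) \left(8003 + j\right) = \left(-48774 + 8807\right) \left(8003 + 42298\right) = \left(-39967\right) 50301 = -2010380067$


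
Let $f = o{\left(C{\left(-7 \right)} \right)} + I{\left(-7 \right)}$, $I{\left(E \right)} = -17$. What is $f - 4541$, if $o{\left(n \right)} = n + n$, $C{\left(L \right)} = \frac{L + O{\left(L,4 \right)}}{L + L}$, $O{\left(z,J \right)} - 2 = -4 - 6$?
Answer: $- \frac{31891}{7} \approx -4555.9$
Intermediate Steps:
$O{\left(z,J \right)} = -8$ ($O{\left(z,J \right)} = 2 - 10 = -8$)
$C{\left(L \right)} = \frac{-8 + L}{2 L}$ ($C{\left(L \right)} = \frac{L - 8}{L + L} = \frac{-8 + L}{2 L}$)
$o{\left(n \right)} = 2 n$
$f = - \frac{104}{7}$ ($f = 2 \frac{-8 - 7}{2 \left(-7\right)} - 17 = 2 \cdot \frac{1}{2} \left(- \frac{1}{7}\right) \left(-15\right) - 17 = 2 \cdot \frac{15}{14} - 17 = \frac{15}{7} - 17 = - \frac{104}{7} \approx -14.857$)
$f - 4541 = - \frac{104}{7} - 4541 = - \frac{31891}{7}$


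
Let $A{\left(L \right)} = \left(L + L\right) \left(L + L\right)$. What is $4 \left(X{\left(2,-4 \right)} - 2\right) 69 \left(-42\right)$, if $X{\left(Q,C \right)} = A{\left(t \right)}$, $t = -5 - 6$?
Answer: $-5587344$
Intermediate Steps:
$t = -11$ ($t = -5 - 6 = -11$)
$A{\left(L \right)} = 4 L^{2}$ ($A{\left(L \right)} = 2 L 2 L = 4 L^{2}$)
$X{\left(Q,C \right)} = 484$ ($X{\left(Q,C \right)} = 4 \left(-11\right)^{2} = 4 \cdot 121 = 484$)
$4 \left(X{\left(2,-4 \right)} - 2\right) 69 \left(-42\right) = 4 \left(484 - 2\right) 69 \left(-42\right) = 4 \cdot 482 \cdot 69 \left(-42\right) = 1928 \cdot 69 \left(-42\right) = 133032 \left(-42\right) = -5587344$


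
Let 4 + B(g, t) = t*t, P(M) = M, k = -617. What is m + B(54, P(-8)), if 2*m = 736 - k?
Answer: 1473/2 ≈ 736.50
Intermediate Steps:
B(g, t) = -4 + t² (B(g, t) = -4 + t*t = -4 + t²)
m = 1353/2 (m = (736 - 1*(-617))/2 = (736 + 617)/2 = (½)*1353 = 1353/2 ≈ 676.50)
m + B(54, P(-8)) = 1353/2 + (-4 + (-8)²) = 1353/2 + (-4 + 64) = 1353/2 + 60 = 1473/2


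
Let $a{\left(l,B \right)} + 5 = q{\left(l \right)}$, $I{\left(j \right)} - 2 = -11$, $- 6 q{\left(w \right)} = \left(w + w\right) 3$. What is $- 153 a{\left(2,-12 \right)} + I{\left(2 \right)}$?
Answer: $1062$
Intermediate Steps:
$q{\left(w \right)} = - w$ ($q{\left(w \right)} = - \frac{\left(w + w\right) 3}{6} = - \frac{2 w 3}{6} = - \frac{6 w}{6} = - w$)
$I{\left(j \right)} = -9$ ($I{\left(j \right)} = 2 - 11 = -9$)
$a{\left(l,B \right)} = -5 - l$
$- 153 a{\left(2,-12 \right)} + I{\left(2 \right)} = - 153 \left(-5 - 2\right) - 9 = \left(-153\right) \left(-7\right) - 9 = 1071 - 9 = 1062$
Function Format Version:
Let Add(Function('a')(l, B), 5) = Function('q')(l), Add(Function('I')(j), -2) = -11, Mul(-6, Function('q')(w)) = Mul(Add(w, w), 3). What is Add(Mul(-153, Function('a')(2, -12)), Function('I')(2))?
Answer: 1062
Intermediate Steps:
Function('q')(w) = Mul(-1, w) (Function('q')(w) = Mul(Rational(-1, 6), Mul(Add(w, w), 3)) = Mul(Rational(-1, 6), Mul(Mul(2, w), 3)) = Mul(Rational(-1, 6), Mul(6, w)) = Mul(-1, w))
Function('I')(j) = -9 (Function('I')(j) = Add(2, -11) = -9)
Function('a')(l, B) = Add(-5, Mul(-1, l))
Add(Mul(-153, Function('a')(2, -12)), Function('I')(2)) = Add(Mul(-153, Add(-5, Mul(-1, 2))), -9) = Add(Mul(-153, Add(-5, -2)), -9) = Add(Mul(-153, -7), -9) = Add(1071, -9) = 1062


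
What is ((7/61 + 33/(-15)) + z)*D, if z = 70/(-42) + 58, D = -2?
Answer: -99274/915 ≈ -108.50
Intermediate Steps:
z = 169/3 (z = 70*(-1/42) + 58 = -5/3 + 58 = 169/3 ≈ 56.333)
((7/61 + 33/(-15)) + z)*D = ((7/61 + 33/(-15)) + 169/3)*(-2) = ((7*(1/61) + 33*(-1/15)) + 169/3)*(-2) = ((7/61 - 11/5) + 169/3)*(-2) = (-636/305 + 169/3)*(-2) = (49637/915)*(-2) = -99274/915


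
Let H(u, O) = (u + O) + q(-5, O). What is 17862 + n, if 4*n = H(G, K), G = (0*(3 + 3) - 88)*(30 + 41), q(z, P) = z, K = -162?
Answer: 65033/4 ≈ 16258.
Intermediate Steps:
G = -6248 (G = (0*6 - 88)*71 = (0 - 88)*71 = -88*71 = -6248)
H(u, O) = -5 + O + u (H(u, O) = (u + O) - 5 = (O + u) - 5 = -5 + O + u)
n = -6415/4 (n = (-5 - 162 - 6248)/4 = (¼)*(-6415) = -6415/4 ≈ -1603.8)
17862 + n = 17862 - 6415/4 = 65033/4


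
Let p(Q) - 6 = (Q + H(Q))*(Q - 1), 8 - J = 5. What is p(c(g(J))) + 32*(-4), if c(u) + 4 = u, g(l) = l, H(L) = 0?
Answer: -120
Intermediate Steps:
J = 3 (J = 8 - 1*5 = 8 - 5 = 3)
c(u) = -4 + u
p(Q) = 6 + Q*(-1 + Q) (p(Q) = 6 + (Q + 0)*(Q - 1) = 6 + Q*(-1 + Q))
p(c(g(J))) + 32*(-4) = (6 + (-4 + 3)**2 - (-4 + 3)) + 32*(-4) = (6 + (-1)**2 - 1*(-1)) - 128 = (6 + 1 + 1) - 128 = 8 - 128 = -120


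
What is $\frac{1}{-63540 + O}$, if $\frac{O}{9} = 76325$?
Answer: $\frac{1}{623385} \approx 1.6041 \cdot 10^{-6}$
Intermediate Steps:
$O = 686925$ ($O = 9 \cdot 76325 = 686925$)
$\frac{1}{-63540 + O} = \frac{1}{-63540 + 686925} = \frac{1}{623385}$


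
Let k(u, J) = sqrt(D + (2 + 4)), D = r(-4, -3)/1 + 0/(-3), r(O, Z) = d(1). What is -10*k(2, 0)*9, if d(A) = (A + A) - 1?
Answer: -90*sqrt(7) ≈ -238.12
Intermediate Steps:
d(A) = -1 + 2*A (d(A) = 2*A - 1 = -1 + 2*A)
r(O, Z) = 1 (r(O, Z) = -1 + 2*1 = -1 + 2 = 1)
D = 1 (D = 1/1 + 0/(-3) = 1*1 + 0*(-1/3) = 1 + 0 = 1)
k(u, J) = sqrt(7) (k(u, J) = sqrt(1 + (2 + 4)) = sqrt(1 + 6) = sqrt(7))
-10*k(2, 0)*9 = -10*sqrt(7)*9 = -90*sqrt(7)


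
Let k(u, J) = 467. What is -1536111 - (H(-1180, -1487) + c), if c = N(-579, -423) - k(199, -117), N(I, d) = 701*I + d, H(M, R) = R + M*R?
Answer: -2882515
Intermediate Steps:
N(I, d) = d + 701*I
c = -406769 (c = (-423 + 701*(-579)) - 1*467 = (-423 - 405879) - 467 = -406302 - 467 = -406769)
-1536111 - (H(-1180, -1487) + c) = -1536111 - (-1487*(1 - 1180) - 406769) = -1536111 - (-1487*(-1179) - 406769) = -1536111 - (1753173 - 406769) = -1536111 - 1*1346404 = -1536111 - 1346404 = -2882515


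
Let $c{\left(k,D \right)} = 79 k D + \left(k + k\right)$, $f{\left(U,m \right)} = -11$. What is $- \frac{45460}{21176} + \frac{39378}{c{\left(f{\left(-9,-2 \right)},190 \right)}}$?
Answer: $- \frac{86883013}{36425367} \approx -2.3852$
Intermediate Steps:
$c{\left(k,D \right)} = 2 k + 79 D k$ ($c{\left(k,D \right)} = 79 D k + 2 k = 2 k + 79 D k$)
$- \frac{45460}{21176} + \frac{39378}{c{\left(f{\left(-9,-2 \right)},190 \right)}} = - \frac{45460}{21176} + \frac{39378}{\left(-11\right) \left(2 + 79 \cdot 190\right)} = \left(-45460\right) \frac{1}{21176} + \frac{39378}{\left(-11\right) \left(2 + 15010\right)} = - \frac{11365}{5294} + \frac{39378}{\left(-11\right) 15012} = - \frac{11365}{5294} + \frac{39378}{-165132} = - \frac{11365}{5294} + 39378 \left(- \frac{1}{165132}\right) = - \frac{11365}{5294} - \frac{6563}{27522} = - \frac{86883013}{36425367}$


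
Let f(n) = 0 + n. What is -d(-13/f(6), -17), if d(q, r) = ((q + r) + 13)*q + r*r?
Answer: -10885/36 ≈ -302.36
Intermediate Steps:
f(n) = n
d(q, r) = r**2 + q*(13 + q + r) (d(q, r) = (13 + q + r)*q + r**2 = q*(13 + q + r) + r**2 = r**2 + q*(13 + q + r))
-d(-13/f(6), -17) = -((-13/6)**2 + (-17)**2 + 13*(-13/6) - 13/6*(-17)) = -((-13*1/6)**2 + 289 + 13*(-13*1/6) - 13*1/6*(-17)) = -((-13/6)**2 + 289 + 13*(-13/6) - 13/6*(-17)) = -(169/36 + 289 - 169/6 + 221/6) = -1*10885/36 = -10885/36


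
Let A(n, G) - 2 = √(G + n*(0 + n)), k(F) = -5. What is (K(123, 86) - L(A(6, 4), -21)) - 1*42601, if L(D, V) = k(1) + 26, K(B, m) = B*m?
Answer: -32044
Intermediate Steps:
A(n, G) = 2 + √(G + n²) (A(n, G) = 2 + √(G + n*(0 + n)) = 2 + √(G + n*n) = 2 + √(G + n²))
L(D, V) = 21 (L(D, V) = -5 + 26 = 21)
(K(123, 86) - L(A(6, 4), -21)) - 1*42601 = (123*86 - 1*21) - 1*42601 = (10578 - 21) - 42601 = 10557 - 42601 = -32044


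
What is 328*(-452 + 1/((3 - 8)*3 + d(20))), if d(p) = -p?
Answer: -5189288/35 ≈ -1.4827e+5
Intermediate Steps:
328*(-452 + 1/((3 - 8)*3 + d(20))) = 328*(-452 + 1/((3 - 8)*3 - 1*20)) = 328*(-452 + 1/(-5*3 - 20)) = 328*(-452 + 1/(-15 - 20)) = 328*(-452 + 1/(-35)) = 328*(-452 - 1/35) = 328*(-15821/35) = -5189288/35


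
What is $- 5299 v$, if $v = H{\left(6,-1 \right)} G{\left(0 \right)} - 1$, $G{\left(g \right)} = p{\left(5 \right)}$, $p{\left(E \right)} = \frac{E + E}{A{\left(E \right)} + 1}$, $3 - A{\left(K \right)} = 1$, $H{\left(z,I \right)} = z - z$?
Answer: $5299$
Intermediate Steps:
$H{\left(z,I \right)} = 0$
$A{\left(K \right)} = 2$ ($A{\left(K \right)} = 3 - 1 = 2$)
$p{\left(E \right)} = \frac{2 E}{3}$ ($p{\left(E \right)} = \frac{E + E}{2 + 1} = \frac{2 E}{3}$)
$G{\left(g \right)} = \frac{10}{3}$ ($G{\left(g \right)} = \frac{2}{3} \cdot 5 = \frac{10}{3}$)
$v = -1$ ($v = 0 \cdot \frac{10}{3} - 1 = 0 - 1 = -1$)
$- 5299 v = \left(-5299\right) \left(-1\right) = 5299$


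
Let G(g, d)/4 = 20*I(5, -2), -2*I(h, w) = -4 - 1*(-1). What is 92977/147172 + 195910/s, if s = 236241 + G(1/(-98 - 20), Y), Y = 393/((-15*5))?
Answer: 50808603217/34785721092 ≈ 1.4606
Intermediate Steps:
Y = -131/25 (Y = 393/(-75) = 393*(-1/75) = -131/25 ≈ -5.2400)
I(h, w) = 3/2 (I(h, w) = -(-4 - 1*(-1))/2 = -(-4 + 1)/2 = -1/2*(-3) = 3/2)
G(g, d) = 120 (G(g, d) = 4*(20*(3/2)) = 4*30 = 120)
s = 236361 (s = 236241 + 120 = 236361)
92977/147172 + 195910/s = 92977/147172 + 195910/236361 = 50808603217/34785721092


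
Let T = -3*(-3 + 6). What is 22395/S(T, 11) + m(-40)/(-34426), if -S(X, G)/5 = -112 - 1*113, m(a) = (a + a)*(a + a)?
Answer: 25459009/1290975 ≈ 19.721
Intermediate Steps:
T = -9 (T = -3*3 = -9)
m(a) = 4*a**2 (m(a) = (2*a)*(2*a) = 4*a**2)
S(X, G) = 1125 (S(X, G) = -5*(-112 - 1*113) = -5*(-112 - 113) = -5*(-225) = 1125)
22395/S(T, 11) + m(-40)/(-34426) = 22395/1125 + (4*(-40)**2)/(-34426) = 22395*(1/1125) + (4*1600)*(-1/34426) = 1493/75 + 6400*(-1/34426) = 1493/75 - 3200/17213 = 25459009/1290975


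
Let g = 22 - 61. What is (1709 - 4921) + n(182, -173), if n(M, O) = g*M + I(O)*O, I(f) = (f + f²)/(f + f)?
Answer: 4568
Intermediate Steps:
I(f) = (f + f²)/(2*f) (I(f) = (f + f²)/((2*f)) = (f + f²)*(1/(2*f)) = (f + f²)/(2*f))
g = -39
n(M, O) = -39*M + O*(½ + O/2) (n(M, O) = -39*M + (½ + O/2)*O = -39*M + O*(½ + O/2))
(1709 - 4921) + n(182, -173) = (1709 - 4921) + (-39*182 + (½)*(-173)*(1 - 173)) = -3212 + (-7098 + (½)*(-173)*(-172)) = -3212 + (-7098 + 14878) = -3212 + 7780 = 4568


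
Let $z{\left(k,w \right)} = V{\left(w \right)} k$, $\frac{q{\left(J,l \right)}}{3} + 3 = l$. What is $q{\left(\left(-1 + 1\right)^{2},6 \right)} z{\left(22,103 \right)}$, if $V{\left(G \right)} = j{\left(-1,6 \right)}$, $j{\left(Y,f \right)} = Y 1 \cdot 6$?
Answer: $-1188$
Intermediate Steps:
$j{\left(Y,f \right)} = 6 Y$ ($j{\left(Y,f \right)} = Y 6 = 6 Y$)
$V{\left(G \right)} = -6$ ($V{\left(G \right)} = 6 \left(-1\right) = -6$)
$q{\left(J,l \right)} = -9 + 3 l$
$z{\left(k,w \right)} = - 6 k$
$q{\left(\left(-1 + 1\right)^{2},6 \right)} z{\left(22,103 \right)} = \left(-9 + 3 \cdot 6\right) \left(\left(-6\right) 22\right) = \left(-9 + 18\right) \left(-132\right) = 9 \left(-132\right) = -1188$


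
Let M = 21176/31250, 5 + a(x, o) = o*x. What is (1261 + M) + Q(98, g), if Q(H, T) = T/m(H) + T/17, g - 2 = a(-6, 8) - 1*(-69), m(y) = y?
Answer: 16437694804/13015625 ≈ 1262.9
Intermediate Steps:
a(x, o) = -5 + o*x
g = 18 (g = 2 + ((-5 + 8*(-6)) - 1*(-69)) = 2 + ((-5 - 48) + 69) = 2 + (-53 + 69) = 2 + 16 = 18)
Q(H, T) = T/17 + T/H (Q(H, T) = T/H + T/17 = T/17 + T/H)
M = 10588/15625 (M = 21176*(1/31250) = 10588/15625 ≈ 0.67763)
(1261 + M) + Q(98, g) = (1261 + 10588/15625) + ((1/17)*18 + 18/98) = 19713713/15625 + (18/17 + 18*(1/98)) = 19713713/15625 + (18/17 + 9/49) = 19713713/15625 + 1035/833 = 16437694804/13015625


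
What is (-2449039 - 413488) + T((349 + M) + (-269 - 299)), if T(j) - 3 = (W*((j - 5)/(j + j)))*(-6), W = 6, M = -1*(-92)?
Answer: -363542924/127 ≈ -2.8625e+6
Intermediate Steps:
M = 92
T(j) = 3 - 18*(-5 + j)/j (T(j) = 3 + (6*((j - 5)/(j + j)))*(-6) = 3 + (6*((-5 + j)/((2*j))))*(-6) = 3 + (6*((-5 + j)*(1/(2*j))))*(-6) = 3 + (6*((-5 + j)/(2*j)))*(-6) = 3 + (3*(-5 + j)/j)*(-6) = 3 - 18*(-5 + j)/j)
(-2449039 - 413488) + T((349 + M) + (-269 - 299)) = (-2449039 - 413488) + (-15 + 90/((349 + 92) + (-269 - 299))) = -2862527 + (-15 + 90/(441 - 568)) = -2862527 + (-15 + 90/(-127)) = -2862527 + (-15 + 90*(-1/127)) = -2862527 + (-15 - 90/127) = -2862527 - 1995/127 = -363542924/127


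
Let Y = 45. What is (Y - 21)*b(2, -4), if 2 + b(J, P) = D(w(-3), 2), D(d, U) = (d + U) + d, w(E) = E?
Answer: -144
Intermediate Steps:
D(d, U) = U + 2*d (D(d, U) = (U + d) + d = U + 2*d)
b(J, P) = -6 (b(J, P) = -2 + (2 + 2*(-3)) = -2 + (2 - 6) = -2 - 4 = -6)
(Y - 21)*b(2, -4) = (45 - 21)*(-6) = 24*(-6) = -144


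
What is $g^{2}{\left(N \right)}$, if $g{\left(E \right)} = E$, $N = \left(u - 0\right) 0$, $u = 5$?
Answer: $0$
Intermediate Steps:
$N = 0$ ($N = \left(5 - 0\right) 0 = \left(5 + 0\right) 0 = 5 \cdot 0 = 0$)
$g^{2}{\left(N \right)} = 0^{2} = 0$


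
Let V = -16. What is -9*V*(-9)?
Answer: -1296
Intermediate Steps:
-9*V*(-9) = -9*(-16)*(-9) = 144*(-9) = -1296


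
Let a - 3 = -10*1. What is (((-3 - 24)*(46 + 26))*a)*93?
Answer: 1265544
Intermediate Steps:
a = -7 (a = 3 - 10*1 = 3 - 10 = -7)
(((-3 - 24)*(46 + 26))*a)*93 = (((-3 - 24)*(46 + 26))*(-7))*93 = (-27*72*(-7))*93 = -1944*(-7)*93 = 13608*93 = 1265544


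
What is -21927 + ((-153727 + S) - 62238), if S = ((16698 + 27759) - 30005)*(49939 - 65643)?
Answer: -227192100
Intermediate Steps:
S = -226954208 (S = (44457 - 30005)*(-15704) = 14452*(-15704) = -226954208)
-21927 + ((-153727 + S) - 62238) = -21927 + ((-153727 - 226954208) - 62238) = -21927 + (-227107935 - 62238) = -21927 - 227170173 = -227192100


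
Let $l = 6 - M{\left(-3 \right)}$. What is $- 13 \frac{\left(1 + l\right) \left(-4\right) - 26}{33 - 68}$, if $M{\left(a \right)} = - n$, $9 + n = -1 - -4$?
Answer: $- \frac{78}{7} \approx -11.143$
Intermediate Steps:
$n = -6$ ($n = -9 - -3 = -9 + \left(-1 + 4\right) = -9 + 3 = -6$)
$M{\left(a \right)} = 6$ ($M{\left(a \right)} = \left(-1\right) \left(-6\right) = 6$)
$l = 0$ ($l = 6 - 6 = 0$)
$- 13 \frac{\left(1 + l\right) \left(-4\right) - 26}{33 - 68} = - 13 \frac{\left(1 + 0\right) \left(-4\right) - 26}{33 - 68} = - 13 \frac{1 \left(-4\right) - 26}{-35} = - 13 \left(-4 - 26\right) \left(- \frac{1}{35}\right) = - 13 \left(\left(-30\right) \left(- \frac{1}{35}\right)\right) = \left(-13\right) \frac{6}{7} = - \frac{78}{7}$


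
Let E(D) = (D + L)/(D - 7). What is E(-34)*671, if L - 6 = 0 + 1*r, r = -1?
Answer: 19459/41 ≈ 474.61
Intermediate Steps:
L = 5 (L = 6 + (0 + 1*(-1)) = 6 + (0 - 1) = 6 - 1 = 5)
E(D) = (5 + D)/(-7 + D) (E(D) = (D + 5)/(D - 7) = (5 + D)/(-7 + D))
E(-34)*671 = ((5 - 34)/(-7 - 34))*671 = (-29/(-41))*671 = -1/41*(-29)*671 = (29/41)*671 = 19459/41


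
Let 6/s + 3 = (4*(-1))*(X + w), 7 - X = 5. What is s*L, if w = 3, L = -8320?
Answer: 49920/23 ≈ 2170.4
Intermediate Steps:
X = 2 (X = 7 - 1*5 = 7 - 5 = 2)
s = -6/23 (s = 6/(-3 + (4*(-1))*(2 + 3)) = 6/(-3 - 4*5) = 6/(-3 - 20) = 6/(-23) = 6*(-1/23) = -6/23 ≈ -0.26087)
s*L = -6/23*(-8320) = 49920/23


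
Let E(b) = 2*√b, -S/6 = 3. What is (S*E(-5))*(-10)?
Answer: 360*I*√5 ≈ 804.98*I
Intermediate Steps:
S = -18 (S = -6*3 = -18)
(S*E(-5))*(-10) = -36*√(-5)*(-10) = -36*I*√5*(-10) = 360*I*√5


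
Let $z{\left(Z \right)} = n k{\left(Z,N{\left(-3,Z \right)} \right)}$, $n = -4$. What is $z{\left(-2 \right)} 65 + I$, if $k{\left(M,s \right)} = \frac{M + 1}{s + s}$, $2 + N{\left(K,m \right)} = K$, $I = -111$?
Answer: $-137$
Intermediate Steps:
$N{\left(K,m \right)} = -2 + K$
$k{\left(M,s \right)} = \frac{1 + M}{2 s}$
$z{\left(Z \right)} = \frac{2}{5} + \frac{2 Z}{5}$ ($z{\left(Z \right)} = - 4 \frac{1 + Z}{2 \left(-2 - 3\right)} = - 4 \frac{1 + Z}{2 \left(-5\right)} = - 4 \cdot \frac{1}{2} \left(- \frac{1}{5}\right) \left(1 + Z\right) = - 4 \left(- \frac{1}{10} - \frac{Z}{10}\right) = \frac{2}{5} + \frac{2 Z}{5}$)
$z{\left(-2 \right)} 65 + I = \left(\frac{2}{5} + \frac{2}{5} \left(-2\right)\right) 65 - 111 = \left(\frac{2}{5} - \frac{4}{5}\right) 65 - 111 = \left(- \frac{2}{5}\right) 65 - 111 = -26 - 111 = -137$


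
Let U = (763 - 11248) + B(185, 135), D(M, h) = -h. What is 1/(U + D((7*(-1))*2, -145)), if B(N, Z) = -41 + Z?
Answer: -1/10246 ≈ -9.7599e-5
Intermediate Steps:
U = -10391 (U = (763 - 11248) + (-41 + 135) = -10485 + 94 = -10391)
1/(U + D((7*(-1))*2, -145)) = 1/(-10391 - 1*(-145)) = 1/(-10391 + 145) = 1/(-10246) = -1/10246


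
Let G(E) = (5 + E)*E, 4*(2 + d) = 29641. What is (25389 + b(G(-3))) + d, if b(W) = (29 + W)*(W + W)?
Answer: 130085/4 ≈ 32521.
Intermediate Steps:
d = 29633/4 (d = -2 + (1/4)*29641 = -2 + 29641/4 = 29633/4 ≈ 7408.3)
G(E) = E*(5 + E)
b(W) = 2*W*(29 + W) (b(W) = (29 + W)*(2*W) = 2*W*(29 + W))
(25389 + b(G(-3))) + d = (25389 + 2*(-3*(5 - 3))*(29 - 3*(5 - 3))) + 29633/4 = (25389 + 2*(-3*2)*(29 - 3*2)) + 29633/4 = (25389 + 2*(-6)*(29 - 6)) + 29633/4 = (25389 + 2*(-6)*23) + 29633/4 = (25389 - 276) + 29633/4 = 25113 + 29633/4 = 130085/4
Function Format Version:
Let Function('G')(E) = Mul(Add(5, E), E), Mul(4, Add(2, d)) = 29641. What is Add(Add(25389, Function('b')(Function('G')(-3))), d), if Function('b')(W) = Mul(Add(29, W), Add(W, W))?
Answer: Rational(130085, 4) ≈ 32521.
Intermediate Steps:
d = Rational(29633, 4) (d = Add(-2, Mul(Rational(1, 4), 29641)) = Add(-2, Rational(29641, 4)) = Rational(29633, 4) ≈ 7408.3)
Function('G')(E) = Mul(E, Add(5, E))
Function('b')(W) = Mul(2, W, Add(29, W)) (Function('b')(W) = Mul(Add(29, W), Mul(2, W)) = Mul(2, W, Add(29, W)))
Add(Add(25389, Function('b')(Function('G')(-3))), d) = Add(Add(25389, Mul(2, Mul(-3, Add(5, -3)), Add(29, Mul(-3, Add(5, -3))))), Rational(29633, 4)) = Add(Add(25389, Mul(2, Mul(-3, 2), Add(29, Mul(-3, 2)))), Rational(29633, 4)) = Add(Add(25389, Mul(2, -6, Add(29, -6))), Rational(29633, 4)) = Add(Add(25389, Mul(2, -6, 23)), Rational(29633, 4)) = Add(Add(25389, -276), Rational(29633, 4)) = Add(25113, Rational(29633, 4)) = Rational(130085, 4)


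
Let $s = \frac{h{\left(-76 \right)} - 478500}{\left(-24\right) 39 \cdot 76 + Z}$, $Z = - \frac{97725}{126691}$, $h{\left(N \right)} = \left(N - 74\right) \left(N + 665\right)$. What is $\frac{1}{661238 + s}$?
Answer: $\frac{3004129567}{1986468564888396} \approx 1.5123 \cdot 10^{-6}$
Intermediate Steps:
$h{\left(N \right)} = \left(-74 + N\right) \left(665 + N\right)$
$Z = - \frac{97725}{126691}$ ($Z = \left(-97725\right) \frac{1}{126691} = - \frac{97725}{126691} \approx -0.77137$)
$s = \frac{23938264450}{3004129567}$ ($s = \frac{\left(-49210 + \left(-76\right)^{2} + 591 \left(-76\right)\right) - 478500}{\left(-24\right) 39 \cdot 76 - \frac{97725}{126691}} = \frac{\left(-49210 + 5776 - 44916\right) - 478500}{\left(-936\right) 76 - \frac{97725}{126691}} = \frac{-88350 - 478500}{-71136 - \frac{97725}{126691}} = - \frac{566850}{- \frac{9012388701}{126691}} = \left(-566850\right) \left(- \frac{126691}{9012388701}\right) = \frac{23938264450}{3004129567} \approx 7.9685$)
$\frac{1}{661238 + s} = \frac{1}{661238 + \frac{23938264450}{3004129567}} = \frac{1}{\frac{1986468564888396}{3004129567}} = \frac{3004129567}{1986468564888396}$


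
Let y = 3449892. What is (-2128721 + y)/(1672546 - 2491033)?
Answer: -1321171/818487 ≈ -1.6142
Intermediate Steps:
(-2128721 + y)/(1672546 - 2491033) = (-2128721 + 3449892)/(1672546 - 2491033) = 1321171/(-818487) = 1321171*(-1/818487) = -1321171/818487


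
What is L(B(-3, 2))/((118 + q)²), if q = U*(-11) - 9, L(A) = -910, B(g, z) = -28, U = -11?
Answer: -91/5290 ≈ -0.017202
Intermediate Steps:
q = 112 (q = -11*(-11) - 9 = 121 - 9 = 112)
L(B(-3, 2))/((118 + q)²) = -910/(118 + 112)² = -910/(230²) = -910/52900 = -910*1/52900 = -91/5290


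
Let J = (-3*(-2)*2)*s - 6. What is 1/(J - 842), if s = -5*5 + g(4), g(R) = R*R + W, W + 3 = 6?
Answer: -1/920 ≈ -0.0010870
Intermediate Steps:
W = 3 (W = -3 + 6 = 3)
g(R) = 3 + R² (g(R) = R*R + 3 = R² + 3 = 3 + R²)
s = -6 (s = -5*5 + (3 + 4²) = -25 + (3 + 16) = -25 + 19 = -6)
J = -78 (J = (-3*(-2)*2)*(-6) - 6 = (6*2)*(-6) - 6 = 12*(-6) - 6 = -72 - 6 = -78)
1/(J - 842) = 1/(-78 - 842) = 1/(-920) = -1/920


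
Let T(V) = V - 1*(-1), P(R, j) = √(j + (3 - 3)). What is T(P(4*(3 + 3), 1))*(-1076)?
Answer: -2152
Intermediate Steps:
P(R, j) = √j (P(R, j) = √(j + 0) = √j)
T(V) = 1 + V (T(V) = V + 1 = 1 + V)
T(P(4*(3 + 3), 1))*(-1076) = (1 + √1)*(-1076) = (1 + 1)*(-1076) = 2*(-1076) = -2152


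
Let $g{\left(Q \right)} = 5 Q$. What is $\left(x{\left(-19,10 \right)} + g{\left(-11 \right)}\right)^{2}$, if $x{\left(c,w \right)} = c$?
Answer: $5476$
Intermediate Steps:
$\left(x{\left(-19,10 \right)} + g{\left(-11 \right)}\right)^{2} = \left(-19 + 5 \left(-11\right)\right)^{2} = \left(-19 - 55\right)^{2} = \left(-74\right)^{2} = 5476$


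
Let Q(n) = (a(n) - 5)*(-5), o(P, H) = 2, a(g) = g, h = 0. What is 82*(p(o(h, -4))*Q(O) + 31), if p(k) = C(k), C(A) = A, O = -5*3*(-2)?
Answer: -17958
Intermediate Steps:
O = 30 (O = -15*(-2) = 30)
p(k) = k
Q(n) = 25 - 5*n (Q(n) = (n - 5)*(-5) = (-5 + n)*(-5) = 25 - 5*n)
82*(p(o(h, -4))*Q(O) + 31) = 82*(2*(25 - 5*30) + 31) = 82*(2*(25 - 150) + 31) = 82*(2*(-125) + 31) = 82*(-250 + 31) = 82*(-219) = -17958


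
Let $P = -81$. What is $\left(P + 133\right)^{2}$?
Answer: $2704$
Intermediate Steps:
$\left(P + 133\right)^{2} = \left(-81 + 133\right)^{2} = 52^{2} = 2704$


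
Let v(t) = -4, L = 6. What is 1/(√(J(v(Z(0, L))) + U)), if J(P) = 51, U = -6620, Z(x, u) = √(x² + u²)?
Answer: -I*√6569/6569 ≈ -0.012338*I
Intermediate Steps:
Z(x, u) = √(u² + x²)
1/(√(J(v(Z(0, L))) + U)) = 1/(√(51 - 6620)) = 1/(√(-6569)) = 1/(I*√6569) = -I*√6569/6569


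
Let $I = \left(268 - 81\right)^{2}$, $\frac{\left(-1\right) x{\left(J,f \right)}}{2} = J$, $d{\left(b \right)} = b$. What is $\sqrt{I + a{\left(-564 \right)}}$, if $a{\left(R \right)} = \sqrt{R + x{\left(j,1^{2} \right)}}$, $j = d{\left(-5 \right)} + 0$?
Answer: $\sqrt{34969 + i \sqrt{554}} \approx 187.0 + 0.0629 i$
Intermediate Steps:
$j = -5$ ($j = -5 + 0 = -5$)
$x{\left(J,f \right)} = - 2 J$
$I = 34969$ ($I = 187^{2} = 34969$)
$a{\left(R \right)} = \sqrt{10 + R}$ ($a{\left(R \right)} = \sqrt{R - -10} = \sqrt{R + 10} = \sqrt{10 + R}$)
$\sqrt{I + a{\left(-564 \right)}} = \sqrt{34969 + \sqrt{10 - 564}} = \sqrt{34969 + \sqrt{-554}} = \sqrt{34969 + i \sqrt{554}}$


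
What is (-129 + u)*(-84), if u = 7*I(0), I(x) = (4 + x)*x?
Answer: 10836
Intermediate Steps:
I(x) = x*(4 + x)
u = 0 (u = 7*(0*(4 + 0)) = 7*(0*4) = 7*0 = 0)
(-129 + u)*(-84) = (-129 + 0)*(-84) = -129*(-84) = 10836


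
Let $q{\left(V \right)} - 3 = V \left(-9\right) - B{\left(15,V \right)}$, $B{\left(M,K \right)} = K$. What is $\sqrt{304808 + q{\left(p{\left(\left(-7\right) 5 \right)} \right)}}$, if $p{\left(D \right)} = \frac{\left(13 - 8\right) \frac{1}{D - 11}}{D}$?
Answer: $\frac{\sqrt{7901005126}}{161} \approx 552.1$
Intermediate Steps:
$p{\left(D \right)} = \frac{5}{D \left(-11 + D\right)}$ ($p{\left(D \right)} = \frac{5 \frac{1}{-11 + D}}{D} = \frac{5}{D \left(-11 + D\right)}$)
$q{\left(V \right)} = 3 - 10 V$ ($q{\left(V \right)} = 3 + \left(V \left(-9\right) - V\right) = 3 - 10 V$)
$\sqrt{304808 + q{\left(p{\left(\left(-7\right) 5 \right)} \right)}} = \sqrt{304808 + \left(3 - 10 \frac{5}{\left(-7\right) 5 \left(-11 - 35\right)}\right)} = \sqrt{304808 + \left(3 - 10 \frac{5}{\left(-35\right) \left(-11 - 35\right)}\right)} = \sqrt{304808 + \left(3 - 10 \cdot 5 \left(- \frac{1}{35}\right) \frac{1}{-46}\right)} = \sqrt{304808 + \left(3 - 10 \cdot 5 \left(- \frac{1}{35}\right) \left(- \frac{1}{46}\right)\right)} = \sqrt{304808 + \left(3 - \frac{5}{161}\right)} = \sqrt{304808 + \frac{478}{161}} = \sqrt{\frac{49074566}{161}} = \frac{\sqrt{7901005126}}{161}$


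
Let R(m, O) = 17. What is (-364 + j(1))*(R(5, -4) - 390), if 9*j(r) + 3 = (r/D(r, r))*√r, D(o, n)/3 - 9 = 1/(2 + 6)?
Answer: 267848689/1971 ≈ 1.3589e+5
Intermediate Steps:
D(o, n) = 219/8 (D(o, n) = 27 + 3/(2 + 6) = 27 + 3/8 = 219/8)
j(r) = -⅓ + 8*r^(3/2)/1971 (j(r) = -⅓ + ((r/(219/8))*√r)/9 = -⅓ + ((r*(8/219))*√r)/9 = -⅓ + ((8*r/219)*√r)/9 = -⅓ + (8*r^(3/2)/219)/9 = -⅓ + 8*r^(3/2)/1971)
(-364 + j(1))*(R(5, -4) - 390) = (-364 + (-⅓ + 8*1^(3/2)/1971))*(17 - 390) = (-364 + (-⅓ + (8/1971)*1))*(-373) = (-364 + (-⅓ + 8/1971))*(-373) = (-364 - 649/1971)*(-373) = -718093/1971*(-373) = 267848689/1971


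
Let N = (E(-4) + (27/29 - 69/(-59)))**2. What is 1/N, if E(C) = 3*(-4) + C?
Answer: 2927521/565583524 ≈ 0.0051761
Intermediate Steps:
E(C) = -12 + C
N = 565583524/2927521 (N = ((-12 - 4) + (27/29 - 69/(-59)))**2 = (-16 + (27*(1/29) - 69*(-1/59)))**2 = (-16 + (27/29 + 69/59))**2 = (-16 + 3594/1711)**2 = (-23782/1711)**2 = 565583524/2927521 ≈ 193.20)
1/N = 1/(565583524/2927521) = 2927521/565583524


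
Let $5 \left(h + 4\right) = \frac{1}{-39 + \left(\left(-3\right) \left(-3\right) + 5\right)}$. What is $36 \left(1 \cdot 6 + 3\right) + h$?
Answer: $\frac{39999}{125} \approx 319.99$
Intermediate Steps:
$h = - \frac{501}{125}$ ($h = -4 + \frac{1}{5 \left(-39 + \left(\left(-3\right) \left(-3\right) + 5\right)\right)} = -4 + \frac{1}{5 \left(-39 + \left(9 + 5\right)\right)} = -4 + \frac{1}{5 \left(-39 + 14\right)} = -4 + \frac{1}{5 \left(-25\right)} = -4 + \frac{1}{5} \left(- \frac{1}{25}\right) = -4 - \frac{1}{125} = - \frac{501}{125} \approx -4.008$)
$36 \left(1 \cdot 6 + 3\right) + h = 36 \left(1 \cdot 6 + 3\right) - \frac{501}{125} = 36 \left(6 + 3\right) - \frac{501}{125} = 36 \cdot 9 - \frac{501}{125} = 324 - \frac{501}{125} = \frac{39999}{125}$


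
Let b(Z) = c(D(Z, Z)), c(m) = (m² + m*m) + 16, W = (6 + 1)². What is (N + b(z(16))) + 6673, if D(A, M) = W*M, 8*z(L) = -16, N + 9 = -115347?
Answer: -89459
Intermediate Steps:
N = -115356 (N = -9 - 115347 = -115356)
z(L) = -2 (z(L) = (⅛)*(-16) = -2)
W = 49 (W = 7² = 49)
D(A, M) = 49*M
c(m) = 16 + 2*m² (c(m) = (m² + m²) + 16 = 2*m² + 16 = 16 + 2*m²)
b(Z) = 16 + 4802*Z² (b(Z) = 16 + 2*(49*Z)² = 16 + 2*(2401*Z²) = 16 + 4802*Z²)
(N + b(z(16))) + 6673 = (-115356 + (16 + 4802*(-2)²)) + 6673 = (-115356 + (16 + 4802*4)) + 6673 = (-115356 + (16 + 19208)) + 6673 = (-115356 + 19224) + 6673 = -96132 + 6673 = -89459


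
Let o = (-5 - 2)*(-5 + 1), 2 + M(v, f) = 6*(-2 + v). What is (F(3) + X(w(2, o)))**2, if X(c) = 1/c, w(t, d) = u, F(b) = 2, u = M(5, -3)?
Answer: 1089/256 ≈ 4.2539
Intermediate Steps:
M(v, f) = -14 + 6*v (M(v, f) = -2 + 6*(-2 + v) = -2 + (-12 + 6*v) = -14 + 6*v)
u = 16 (u = -14 + 6*5 = -14 + 30 = 16)
o = 28 (o = -7*(-4) = 28)
w(t, d) = 16
(F(3) + X(w(2, o)))**2 = (2 + 1/16)**2 = (33/16)**2 = 1089/256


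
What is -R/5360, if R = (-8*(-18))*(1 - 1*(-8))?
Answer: -81/335 ≈ -0.24179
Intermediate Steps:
R = 1296 (R = 144*(1 + 8) = 144*9 = 1296)
-R/5360 = -1*1296/5360 = -1296*1/5360 = -81/335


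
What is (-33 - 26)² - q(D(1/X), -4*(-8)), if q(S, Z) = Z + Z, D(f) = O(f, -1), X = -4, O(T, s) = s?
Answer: 3417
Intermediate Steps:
D(f) = -1
q(S, Z) = 2*Z
(-33 - 26)² - q(D(1/X), -4*(-8)) = (-33 - 26)² - 2*(-4*(-8)) = (-59)² - 2*32 = 3481 - 1*64 = 3481 - 64 = 3417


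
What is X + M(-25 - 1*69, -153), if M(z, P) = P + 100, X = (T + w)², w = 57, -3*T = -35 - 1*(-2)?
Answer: 4571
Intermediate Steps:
T = 11 (T = -(-35 - 1*(-2))/3 = -(-35 + 2)/3 = -⅓*(-33) = 11)
X = 4624 (X = (11 + 57)² = 68² = 4624)
M(z, P) = 100 + P
X + M(-25 - 1*69, -153) = 4624 + (100 - 153) = 4624 - 53 = 4571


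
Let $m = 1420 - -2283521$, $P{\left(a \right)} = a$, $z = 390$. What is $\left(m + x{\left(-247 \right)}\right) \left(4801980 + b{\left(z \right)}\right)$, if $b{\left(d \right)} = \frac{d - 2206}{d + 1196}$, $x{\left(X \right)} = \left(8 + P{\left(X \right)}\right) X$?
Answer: $\frac{8925780872607968}{793} \approx 1.1256 \cdot 10^{13}$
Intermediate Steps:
$m = 2284941$ ($m = 1420 + 2283521 = 2284941$)
$x{\left(X \right)} = X \left(8 + X\right)$ ($x{\left(X \right)} = \left(8 + X\right) X = X \left(8 + X\right)$)
$b{\left(d \right)} = \frac{-2206 + d}{1196 + d}$
$\left(m + x{\left(-247 \right)}\right) \left(4801980 + b{\left(z \right)}\right) = \left(2284941 - 247 \left(8 - 247\right)\right) \left(4801980 + \frac{-2206 + 390}{1196 + 390}\right) = \left(2284941 - -59033\right) \left(4801980 + \frac{1}{1586} \left(-1816\right)\right) = \left(2284941 + 59033\right) \left(4801980 + \frac{1}{1586} \left(-1816\right)\right) = 2343974 \left(4801980 - \frac{908}{793}\right) = 2343974 \cdot \frac{3807969232}{793} = \frac{8925780872607968}{793}$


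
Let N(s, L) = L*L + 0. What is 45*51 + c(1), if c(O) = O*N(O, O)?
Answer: 2296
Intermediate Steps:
N(s, L) = L² (N(s, L) = L² + 0 = L²)
c(O) = O³ (c(O) = O*O² = O³)
45*51 + c(1) = 45*51 + 1³ = 2295 + 1 = 2296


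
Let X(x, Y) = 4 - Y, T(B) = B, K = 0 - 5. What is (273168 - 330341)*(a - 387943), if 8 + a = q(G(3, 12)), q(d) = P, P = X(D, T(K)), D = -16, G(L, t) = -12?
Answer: 22179807966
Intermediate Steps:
K = -5
P = 9 (P = 4 - 1*(-5) = 4 + 5 = 9)
q(d) = 9
a = 1 (a = -8 + 9 = 1)
(273168 - 330341)*(a - 387943) = (273168 - 330341)*(1 - 387943) = -57173*(-387942) = 22179807966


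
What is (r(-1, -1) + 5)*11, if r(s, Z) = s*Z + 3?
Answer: 99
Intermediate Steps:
r(s, Z) = 3 + Z*s (r(s, Z) = Z*s + 3 = 3 + Z*s)
(r(-1, -1) + 5)*11 = ((3 - 1*(-1)) + 5)*11 = ((3 + 1) + 5)*11 = (4 + 5)*11 = 9*11 = 99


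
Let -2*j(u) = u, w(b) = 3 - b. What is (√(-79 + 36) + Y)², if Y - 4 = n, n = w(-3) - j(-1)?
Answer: 189/4 + 19*I*√43 ≈ 47.25 + 124.59*I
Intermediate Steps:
j(u) = -u/2
n = 11/2 (n = (3 - 1*(-3)) - (-1)*(-1)/2 = (3 + 3) - 1*½ = 6 - ½ = 11/2 ≈ 5.5000)
Y = 19/2 (Y = 4 + 11/2 = 19/2 ≈ 9.5000)
(√(-79 + 36) + Y)² = (√(-79 + 36) + 19/2)² = (√(-43) + 19/2)² = (I*√43 + 19/2)² = (19/2 + I*√43)²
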